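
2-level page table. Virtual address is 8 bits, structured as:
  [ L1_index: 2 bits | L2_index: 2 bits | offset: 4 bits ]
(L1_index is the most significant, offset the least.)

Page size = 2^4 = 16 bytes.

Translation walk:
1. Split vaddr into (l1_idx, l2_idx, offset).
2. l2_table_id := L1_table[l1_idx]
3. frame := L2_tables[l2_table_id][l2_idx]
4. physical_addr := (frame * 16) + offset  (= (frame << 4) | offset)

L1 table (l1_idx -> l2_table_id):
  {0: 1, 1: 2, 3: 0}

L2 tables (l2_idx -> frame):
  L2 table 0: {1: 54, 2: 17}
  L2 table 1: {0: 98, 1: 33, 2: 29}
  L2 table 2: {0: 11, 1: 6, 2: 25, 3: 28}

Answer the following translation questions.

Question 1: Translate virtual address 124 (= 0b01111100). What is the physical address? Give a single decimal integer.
vaddr = 124 = 0b01111100
Split: l1_idx=1, l2_idx=3, offset=12
L1[1] = 2
L2[2][3] = 28
paddr = 28 * 16 + 12 = 460

Answer: 460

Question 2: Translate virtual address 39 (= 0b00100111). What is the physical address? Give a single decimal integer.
vaddr = 39 = 0b00100111
Split: l1_idx=0, l2_idx=2, offset=7
L1[0] = 1
L2[1][2] = 29
paddr = 29 * 16 + 7 = 471

Answer: 471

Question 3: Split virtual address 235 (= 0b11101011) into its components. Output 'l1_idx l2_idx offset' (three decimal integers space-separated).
Answer: 3 2 11

Derivation:
vaddr = 235 = 0b11101011
  top 2 bits -> l1_idx = 3
  next 2 bits -> l2_idx = 2
  bottom 4 bits -> offset = 11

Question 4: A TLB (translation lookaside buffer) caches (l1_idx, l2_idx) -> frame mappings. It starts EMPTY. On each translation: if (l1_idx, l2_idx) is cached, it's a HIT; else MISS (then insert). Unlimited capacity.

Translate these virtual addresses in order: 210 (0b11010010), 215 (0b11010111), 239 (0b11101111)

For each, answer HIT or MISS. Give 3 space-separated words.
vaddr=210: (3,1) not in TLB -> MISS, insert
vaddr=215: (3,1) in TLB -> HIT
vaddr=239: (3,2) not in TLB -> MISS, insert

Answer: MISS HIT MISS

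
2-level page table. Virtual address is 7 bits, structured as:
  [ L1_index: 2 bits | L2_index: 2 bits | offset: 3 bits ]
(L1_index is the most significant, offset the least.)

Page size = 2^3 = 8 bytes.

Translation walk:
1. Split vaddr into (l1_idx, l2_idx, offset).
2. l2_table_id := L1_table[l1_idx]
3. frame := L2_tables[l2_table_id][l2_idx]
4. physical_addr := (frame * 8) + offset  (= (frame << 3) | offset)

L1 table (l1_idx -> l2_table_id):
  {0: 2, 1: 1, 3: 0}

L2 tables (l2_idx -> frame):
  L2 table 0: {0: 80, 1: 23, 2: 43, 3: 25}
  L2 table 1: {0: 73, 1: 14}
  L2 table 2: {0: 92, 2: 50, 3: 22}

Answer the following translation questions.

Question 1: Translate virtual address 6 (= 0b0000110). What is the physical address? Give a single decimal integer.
Answer: 742

Derivation:
vaddr = 6 = 0b0000110
Split: l1_idx=0, l2_idx=0, offset=6
L1[0] = 2
L2[2][0] = 92
paddr = 92 * 8 + 6 = 742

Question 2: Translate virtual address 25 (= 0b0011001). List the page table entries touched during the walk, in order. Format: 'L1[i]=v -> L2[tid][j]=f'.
Answer: L1[0]=2 -> L2[2][3]=22

Derivation:
vaddr = 25 = 0b0011001
Split: l1_idx=0, l2_idx=3, offset=1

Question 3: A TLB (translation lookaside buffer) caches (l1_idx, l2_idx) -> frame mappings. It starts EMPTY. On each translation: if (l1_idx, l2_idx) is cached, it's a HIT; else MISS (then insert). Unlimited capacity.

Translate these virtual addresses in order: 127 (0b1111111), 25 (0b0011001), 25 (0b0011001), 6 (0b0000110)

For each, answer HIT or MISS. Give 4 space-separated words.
Answer: MISS MISS HIT MISS

Derivation:
vaddr=127: (3,3) not in TLB -> MISS, insert
vaddr=25: (0,3) not in TLB -> MISS, insert
vaddr=25: (0,3) in TLB -> HIT
vaddr=6: (0,0) not in TLB -> MISS, insert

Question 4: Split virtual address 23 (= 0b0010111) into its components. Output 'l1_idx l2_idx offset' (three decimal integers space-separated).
vaddr = 23 = 0b0010111
  top 2 bits -> l1_idx = 0
  next 2 bits -> l2_idx = 2
  bottom 3 bits -> offset = 7

Answer: 0 2 7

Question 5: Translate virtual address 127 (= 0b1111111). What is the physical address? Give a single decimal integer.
Answer: 207

Derivation:
vaddr = 127 = 0b1111111
Split: l1_idx=3, l2_idx=3, offset=7
L1[3] = 0
L2[0][3] = 25
paddr = 25 * 8 + 7 = 207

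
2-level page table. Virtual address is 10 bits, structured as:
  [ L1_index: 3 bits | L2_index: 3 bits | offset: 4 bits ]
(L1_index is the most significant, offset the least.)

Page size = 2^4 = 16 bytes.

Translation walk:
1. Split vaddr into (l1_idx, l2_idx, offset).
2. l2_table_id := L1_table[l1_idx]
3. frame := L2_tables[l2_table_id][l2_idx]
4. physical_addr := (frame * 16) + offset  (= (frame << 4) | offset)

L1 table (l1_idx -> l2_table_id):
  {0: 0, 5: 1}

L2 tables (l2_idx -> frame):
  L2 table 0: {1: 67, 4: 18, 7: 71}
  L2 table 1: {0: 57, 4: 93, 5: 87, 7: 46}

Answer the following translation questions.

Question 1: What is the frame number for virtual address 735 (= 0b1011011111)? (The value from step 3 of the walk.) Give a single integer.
Answer: 87

Derivation:
vaddr = 735: l1_idx=5, l2_idx=5
L1[5] = 1; L2[1][5] = 87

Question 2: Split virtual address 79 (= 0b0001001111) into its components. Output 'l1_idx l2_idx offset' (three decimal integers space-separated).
Answer: 0 4 15

Derivation:
vaddr = 79 = 0b0001001111
  top 3 bits -> l1_idx = 0
  next 3 bits -> l2_idx = 4
  bottom 4 bits -> offset = 15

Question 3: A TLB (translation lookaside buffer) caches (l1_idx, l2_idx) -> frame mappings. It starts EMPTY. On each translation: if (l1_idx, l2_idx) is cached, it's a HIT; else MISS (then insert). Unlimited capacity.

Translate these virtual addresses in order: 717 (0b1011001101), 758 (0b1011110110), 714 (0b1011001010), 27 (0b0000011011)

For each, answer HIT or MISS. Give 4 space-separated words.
vaddr=717: (5,4) not in TLB -> MISS, insert
vaddr=758: (5,7) not in TLB -> MISS, insert
vaddr=714: (5,4) in TLB -> HIT
vaddr=27: (0,1) not in TLB -> MISS, insert

Answer: MISS MISS HIT MISS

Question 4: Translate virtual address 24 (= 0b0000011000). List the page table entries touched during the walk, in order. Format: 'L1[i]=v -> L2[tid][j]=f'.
Answer: L1[0]=0 -> L2[0][1]=67

Derivation:
vaddr = 24 = 0b0000011000
Split: l1_idx=0, l2_idx=1, offset=8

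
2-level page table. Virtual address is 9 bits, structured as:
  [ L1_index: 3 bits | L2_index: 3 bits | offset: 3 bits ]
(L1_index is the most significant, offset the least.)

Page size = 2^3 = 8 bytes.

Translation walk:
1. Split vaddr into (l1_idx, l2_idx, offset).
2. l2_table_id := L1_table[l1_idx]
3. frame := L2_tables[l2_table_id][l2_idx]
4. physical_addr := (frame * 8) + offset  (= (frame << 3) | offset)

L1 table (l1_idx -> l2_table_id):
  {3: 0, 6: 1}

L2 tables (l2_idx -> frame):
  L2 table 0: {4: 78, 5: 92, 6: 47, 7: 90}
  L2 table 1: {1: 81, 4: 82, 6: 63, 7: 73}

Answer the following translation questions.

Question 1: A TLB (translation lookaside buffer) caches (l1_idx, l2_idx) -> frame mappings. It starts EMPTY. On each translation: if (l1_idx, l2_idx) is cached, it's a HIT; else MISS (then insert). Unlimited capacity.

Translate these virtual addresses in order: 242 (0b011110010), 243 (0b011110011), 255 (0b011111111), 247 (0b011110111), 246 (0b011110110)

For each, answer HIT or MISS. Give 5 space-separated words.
vaddr=242: (3,6) not in TLB -> MISS, insert
vaddr=243: (3,6) in TLB -> HIT
vaddr=255: (3,7) not in TLB -> MISS, insert
vaddr=247: (3,6) in TLB -> HIT
vaddr=246: (3,6) in TLB -> HIT

Answer: MISS HIT MISS HIT HIT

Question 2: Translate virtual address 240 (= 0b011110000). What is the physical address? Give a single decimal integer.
vaddr = 240 = 0b011110000
Split: l1_idx=3, l2_idx=6, offset=0
L1[3] = 0
L2[0][6] = 47
paddr = 47 * 8 + 0 = 376

Answer: 376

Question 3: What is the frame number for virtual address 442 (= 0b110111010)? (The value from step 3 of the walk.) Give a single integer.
vaddr = 442: l1_idx=6, l2_idx=7
L1[6] = 1; L2[1][7] = 73

Answer: 73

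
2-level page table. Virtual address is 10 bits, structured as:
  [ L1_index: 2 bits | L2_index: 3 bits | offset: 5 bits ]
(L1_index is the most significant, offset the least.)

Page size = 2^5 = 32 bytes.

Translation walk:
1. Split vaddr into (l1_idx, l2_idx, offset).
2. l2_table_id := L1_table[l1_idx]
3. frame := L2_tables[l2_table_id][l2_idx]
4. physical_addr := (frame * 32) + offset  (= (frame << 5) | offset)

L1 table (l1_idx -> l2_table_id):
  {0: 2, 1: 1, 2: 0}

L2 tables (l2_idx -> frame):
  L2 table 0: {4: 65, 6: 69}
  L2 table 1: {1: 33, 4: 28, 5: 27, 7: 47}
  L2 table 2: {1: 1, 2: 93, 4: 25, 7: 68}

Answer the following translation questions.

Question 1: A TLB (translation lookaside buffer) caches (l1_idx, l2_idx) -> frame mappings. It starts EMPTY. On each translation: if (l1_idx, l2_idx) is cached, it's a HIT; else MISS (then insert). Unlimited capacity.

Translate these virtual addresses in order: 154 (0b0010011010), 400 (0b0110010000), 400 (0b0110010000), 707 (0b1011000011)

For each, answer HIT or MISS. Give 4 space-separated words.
vaddr=154: (0,4) not in TLB -> MISS, insert
vaddr=400: (1,4) not in TLB -> MISS, insert
vaddr=400: (1,4) in TLB -> HIT
vaddr=707: (2,6) not in TLB -> MISS, insert

Answer: MISS MISS HIT MISS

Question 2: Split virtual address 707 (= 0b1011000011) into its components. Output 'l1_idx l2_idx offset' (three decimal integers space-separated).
Answer: 2 6 3

Derivation:
vaddr = 707 = 0b1011000011
  top 2 bits -> l1_idx = 2
  next 3 bits -> l2_idx = 6
  bottom 5 bits -> offset = 3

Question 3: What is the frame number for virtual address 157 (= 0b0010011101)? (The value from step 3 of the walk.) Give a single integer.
vaddr = 157: l1_idx=0, l2_idx=4
L1[0] = 2; L2[2][4] = 25

Answer: 25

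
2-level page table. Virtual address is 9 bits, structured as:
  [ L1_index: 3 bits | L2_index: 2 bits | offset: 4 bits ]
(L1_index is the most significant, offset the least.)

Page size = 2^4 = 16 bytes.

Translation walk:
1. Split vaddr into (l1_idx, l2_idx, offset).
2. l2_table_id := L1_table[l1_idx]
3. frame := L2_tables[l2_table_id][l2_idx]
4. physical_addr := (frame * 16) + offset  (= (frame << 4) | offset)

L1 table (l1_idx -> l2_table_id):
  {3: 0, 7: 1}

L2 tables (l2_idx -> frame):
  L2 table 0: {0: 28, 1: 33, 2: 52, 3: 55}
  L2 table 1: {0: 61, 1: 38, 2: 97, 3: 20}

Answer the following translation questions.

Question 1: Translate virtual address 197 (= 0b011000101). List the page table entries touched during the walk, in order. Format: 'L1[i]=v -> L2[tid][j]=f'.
Answer: L1[3]=0 -> L2[0][0]=28

Derivation:
vaddr = 197 = 0b011000101
Split: l1_idx=3, l2_idx=0, offset=5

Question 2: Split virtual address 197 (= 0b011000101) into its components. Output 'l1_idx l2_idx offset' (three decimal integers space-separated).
Answer: 3 0 5

Derivation:
vaddr = 197 = 0b011000101
  top 3 bits -> l1_idx = 3
  next 2 bits -> l2_idx = 0
  bottom 4 bits -> offset = 5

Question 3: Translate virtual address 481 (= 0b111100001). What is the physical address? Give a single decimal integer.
vaddr = 481 = 0b111100001
Split: l1_idx=7, l2_idx=2, offset=1
L1[7] = 1
L2[1][2] = 97
paddr = 97 * 16 + 1 = 1553

Answer: 1553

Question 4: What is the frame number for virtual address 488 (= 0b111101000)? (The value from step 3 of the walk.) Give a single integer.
vaddr = 488: l1_idx=7, l2_idx=2
L1[7] = 1; L2[1][2] = 97

Answer: 97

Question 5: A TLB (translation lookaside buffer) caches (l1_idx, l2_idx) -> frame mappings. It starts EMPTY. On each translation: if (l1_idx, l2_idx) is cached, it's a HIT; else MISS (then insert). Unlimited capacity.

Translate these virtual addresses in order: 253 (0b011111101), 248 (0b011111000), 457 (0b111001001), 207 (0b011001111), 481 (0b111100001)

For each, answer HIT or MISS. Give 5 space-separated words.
Answer: MISS HIT MISS MISS MISS

Derivation:
vaddr=253: (3,3) not in TLB -> MISS, insert
vaddr=248: (3,3) in TLB -> HIT
vaddr=457: (7,0) not in TLB -> MISS, insert
vaddr=207: (3,0) not in TLB -> MISS, insert
vaddr=481: (7,2) not in TLB -> MISS, insert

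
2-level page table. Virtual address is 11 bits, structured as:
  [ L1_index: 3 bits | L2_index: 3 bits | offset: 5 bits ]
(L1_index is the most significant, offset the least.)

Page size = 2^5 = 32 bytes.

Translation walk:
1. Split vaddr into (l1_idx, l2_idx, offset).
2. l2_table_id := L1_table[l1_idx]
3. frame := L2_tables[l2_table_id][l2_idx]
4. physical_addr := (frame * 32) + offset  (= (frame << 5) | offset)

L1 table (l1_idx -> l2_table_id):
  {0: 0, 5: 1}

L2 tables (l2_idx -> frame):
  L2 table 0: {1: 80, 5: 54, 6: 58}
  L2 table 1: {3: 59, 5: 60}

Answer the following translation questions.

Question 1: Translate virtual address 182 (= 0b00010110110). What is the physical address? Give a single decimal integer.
Answer: 1750

Derivation:
vaddr = 182 = 0b00010110110
Split: l1_idx=0, l2_idx=5, offset=22
L1[0] = 0
L2[0][5] = 54
paddr = 54 * 32 + 22 = 1750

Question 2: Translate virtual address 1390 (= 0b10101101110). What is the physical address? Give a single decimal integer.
vaddr = 1390 = 0b10101101110
Split: l1_idx=5, l2_idx=3, offset=14
L1[5] = 1
L2[1][3] = 59
paddr = 59 * 32 + 14 = 1902

Answer: 1902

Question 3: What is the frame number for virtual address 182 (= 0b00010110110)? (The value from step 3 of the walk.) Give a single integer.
Answer: 54

Derivation:
vaddr = 182: l1_idx=0, l2_idx=5
L1[0] = 0; L2[0][5] = 54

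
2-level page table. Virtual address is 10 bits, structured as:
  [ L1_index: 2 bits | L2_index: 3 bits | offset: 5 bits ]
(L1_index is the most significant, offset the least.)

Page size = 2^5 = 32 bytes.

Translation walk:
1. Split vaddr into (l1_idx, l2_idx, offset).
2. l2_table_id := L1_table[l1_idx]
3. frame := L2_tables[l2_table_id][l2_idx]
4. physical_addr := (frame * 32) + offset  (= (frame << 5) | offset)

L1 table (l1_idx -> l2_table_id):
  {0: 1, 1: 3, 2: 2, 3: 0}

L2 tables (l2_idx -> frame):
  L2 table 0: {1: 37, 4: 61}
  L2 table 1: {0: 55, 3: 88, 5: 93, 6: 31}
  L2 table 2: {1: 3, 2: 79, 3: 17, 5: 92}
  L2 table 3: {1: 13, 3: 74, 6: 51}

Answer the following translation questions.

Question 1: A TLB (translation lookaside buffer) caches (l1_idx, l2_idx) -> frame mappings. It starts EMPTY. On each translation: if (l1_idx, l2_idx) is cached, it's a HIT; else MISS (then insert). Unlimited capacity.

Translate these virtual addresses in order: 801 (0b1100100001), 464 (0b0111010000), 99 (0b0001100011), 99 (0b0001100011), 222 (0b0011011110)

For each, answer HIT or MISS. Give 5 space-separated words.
vaddr=801: (3,1) not in TLB -> MISS, insert
vaddr=464: (1,6) not in TLB -> MISS, insert
vaddr=99: (0,3) not in TLB -> MISS, insert
vaddr=99: (0,3) in TLB -> HIT
vaddr=222: (0,6) not in TLB -> MISS, insert

Answer: MISS MISS MISS HIT MISS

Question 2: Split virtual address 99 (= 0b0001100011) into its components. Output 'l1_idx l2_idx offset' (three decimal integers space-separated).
Answer: 0 3 3

Derivation:
vaddr = 99 = 0b0001100011
  top 2 bits -> l1_idx = 0
  next 3 bits -> l2_idx = 3
  bottom 5 bits -> offset = 3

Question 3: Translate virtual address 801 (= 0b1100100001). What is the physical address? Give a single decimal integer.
Answer: 1185

Derivation:
vaddr = 801 = 0b1100100001
Split: l1_idx=3, l2_idx=1, offset=1
L1[3] = 0
L2[0][1] = 37
paddr = 37 * 32 + 1 = 1185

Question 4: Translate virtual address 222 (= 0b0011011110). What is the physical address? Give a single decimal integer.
vaddr = 222 = 0b0011011110
Split: l1_idx=0, l2_idx=6, offset=30
L1[0] = 1
L2[1][6] = 31
paddr = 31 * 32 + 30 = 1022

Answer: 1022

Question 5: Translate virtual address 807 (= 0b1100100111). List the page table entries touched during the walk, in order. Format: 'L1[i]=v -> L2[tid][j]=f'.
vaddr = 807 = 0b1100100111
Split: l1_idx=3, l2_idx=1, offset=7

Answer: L1[3]=0 -> L2[0][1]=37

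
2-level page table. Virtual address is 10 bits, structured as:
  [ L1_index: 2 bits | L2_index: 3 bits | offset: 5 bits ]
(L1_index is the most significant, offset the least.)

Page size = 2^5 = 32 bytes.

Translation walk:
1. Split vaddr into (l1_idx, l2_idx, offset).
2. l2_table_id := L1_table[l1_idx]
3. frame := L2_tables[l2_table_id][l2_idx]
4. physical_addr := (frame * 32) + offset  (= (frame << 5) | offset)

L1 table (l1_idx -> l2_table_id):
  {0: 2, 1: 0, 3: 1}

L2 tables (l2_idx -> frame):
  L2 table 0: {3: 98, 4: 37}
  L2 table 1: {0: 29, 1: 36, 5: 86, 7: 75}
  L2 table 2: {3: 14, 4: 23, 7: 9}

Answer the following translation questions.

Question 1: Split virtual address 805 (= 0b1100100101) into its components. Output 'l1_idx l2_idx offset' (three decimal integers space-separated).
Answer: 3 1 5

Derivation:
vaddr = 805 = 0b1100100101
  top 2 bits -> l1_idx = 3
  next 3 bits -> l2_idx = 1
  bottom 5 bits -> offset = 5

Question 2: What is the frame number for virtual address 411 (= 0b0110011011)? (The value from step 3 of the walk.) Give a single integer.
Answer: 37

Derivation:
vaddr = 411: l1_idx=1, l2_idx=4
L1[1] = 0; L2[0][4] = 37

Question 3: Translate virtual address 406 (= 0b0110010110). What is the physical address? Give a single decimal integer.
Answer: 1206

Derivation:
vaddr = 406 = 0b0110010110
Split: l1_idx=1, l2_idx=4, offset=22
L1[1] = 0
L2[0][4] = 37
paddr = 37 * 32 + 22 = 1206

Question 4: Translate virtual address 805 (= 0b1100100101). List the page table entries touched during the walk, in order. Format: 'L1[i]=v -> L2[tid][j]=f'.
Answer: L1[3]=1 -> L2[1][1]=36

Derivation:
vaddr = 805 = 0b1100100101
Split: l1_idx=3, l2_idx=1, offset=5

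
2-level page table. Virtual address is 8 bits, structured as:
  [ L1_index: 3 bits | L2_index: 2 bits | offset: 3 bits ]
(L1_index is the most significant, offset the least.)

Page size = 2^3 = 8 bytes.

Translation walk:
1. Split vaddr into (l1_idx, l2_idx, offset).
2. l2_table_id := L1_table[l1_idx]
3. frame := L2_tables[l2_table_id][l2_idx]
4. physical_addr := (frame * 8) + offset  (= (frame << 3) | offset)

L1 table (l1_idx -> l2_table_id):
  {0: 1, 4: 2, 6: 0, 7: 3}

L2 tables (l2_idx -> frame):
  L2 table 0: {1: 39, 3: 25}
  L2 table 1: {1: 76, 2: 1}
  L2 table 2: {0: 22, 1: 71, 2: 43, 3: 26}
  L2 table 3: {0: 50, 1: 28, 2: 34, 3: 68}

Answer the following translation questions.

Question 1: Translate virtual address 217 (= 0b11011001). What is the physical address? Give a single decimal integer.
Answer: 201

Derivation:
vaddr = 217 = 0b11011001
Split: l1_idx=6, l2_idx=3, offset=1
L1[6] = 0
L2[0][3] = 25
paddr = 25 * 8 + 1 = 201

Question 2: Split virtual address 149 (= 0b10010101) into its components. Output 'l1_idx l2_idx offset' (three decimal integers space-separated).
Answer: 4 2 5

Derivation:
vaddr = 149 = 0b10010101
  top 3 bits -> l1_idx = 4
  next 2 bits -> l2_idx = 2
  bottom 3 bits -> offset = 5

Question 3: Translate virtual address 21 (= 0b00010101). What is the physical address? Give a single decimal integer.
Answer: 13

Derivation:
vaddr = 21 = 0b00010101
Split: l1_idx=0, l2_idx=2, offset=5
L1[0] = 1
L2[1][2] = 1
paddr = 1 * 8 + 5 = 13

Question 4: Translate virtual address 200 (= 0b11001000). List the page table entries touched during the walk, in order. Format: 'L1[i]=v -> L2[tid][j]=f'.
vaddr = 200 = 0b11001000
Split: l1_idx=6, l2_idx=1, offset=0

Answer: L1[6]=0 -> L2[0][1]=39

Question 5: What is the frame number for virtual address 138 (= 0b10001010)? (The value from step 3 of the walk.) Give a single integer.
Answer: 71

Derivation:
vaddr = 138: l1_idx=4, l2_idx=1
L1[4] = 2; L2[2][1] = 71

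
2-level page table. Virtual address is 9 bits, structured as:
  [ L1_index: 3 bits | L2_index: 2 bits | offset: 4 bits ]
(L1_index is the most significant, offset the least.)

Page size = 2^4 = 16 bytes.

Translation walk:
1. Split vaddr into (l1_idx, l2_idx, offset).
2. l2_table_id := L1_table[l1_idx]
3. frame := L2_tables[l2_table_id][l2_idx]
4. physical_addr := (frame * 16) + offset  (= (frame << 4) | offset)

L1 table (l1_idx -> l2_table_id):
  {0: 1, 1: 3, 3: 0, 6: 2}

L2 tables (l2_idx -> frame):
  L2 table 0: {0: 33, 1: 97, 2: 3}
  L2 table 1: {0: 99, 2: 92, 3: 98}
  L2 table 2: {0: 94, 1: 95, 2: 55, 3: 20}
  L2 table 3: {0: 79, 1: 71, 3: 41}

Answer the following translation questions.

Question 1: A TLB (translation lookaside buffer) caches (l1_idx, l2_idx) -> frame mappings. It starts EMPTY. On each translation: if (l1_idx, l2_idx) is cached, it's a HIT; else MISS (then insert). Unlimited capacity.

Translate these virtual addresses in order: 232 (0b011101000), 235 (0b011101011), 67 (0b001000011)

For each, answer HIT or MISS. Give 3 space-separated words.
Answer: MISS HIT MISS

Derivation:
vaddr=232: (3,2) not in TLB -> MISS, insert
vaddr=235: (3,2) in TLB -> HIT
vaddr=67: (1,0) not in TLB -> MISS, insert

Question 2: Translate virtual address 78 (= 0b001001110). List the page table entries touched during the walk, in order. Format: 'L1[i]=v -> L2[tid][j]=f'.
Answer: L1[1]=3 -> L2[3][0]=79

Derivation:
vaddr = 78 = 0b001001110
Split: l1_idx=1, l2_idx=0, offset=14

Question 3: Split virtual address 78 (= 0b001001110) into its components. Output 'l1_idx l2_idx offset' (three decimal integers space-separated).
vaddr = 78 = 0b001001110
  top 3 bits -> l1_idx = 1
  next 2 bits -> l2_idx = 0
  bottom 4 bits -> offset = 14

Answer: 1 0 14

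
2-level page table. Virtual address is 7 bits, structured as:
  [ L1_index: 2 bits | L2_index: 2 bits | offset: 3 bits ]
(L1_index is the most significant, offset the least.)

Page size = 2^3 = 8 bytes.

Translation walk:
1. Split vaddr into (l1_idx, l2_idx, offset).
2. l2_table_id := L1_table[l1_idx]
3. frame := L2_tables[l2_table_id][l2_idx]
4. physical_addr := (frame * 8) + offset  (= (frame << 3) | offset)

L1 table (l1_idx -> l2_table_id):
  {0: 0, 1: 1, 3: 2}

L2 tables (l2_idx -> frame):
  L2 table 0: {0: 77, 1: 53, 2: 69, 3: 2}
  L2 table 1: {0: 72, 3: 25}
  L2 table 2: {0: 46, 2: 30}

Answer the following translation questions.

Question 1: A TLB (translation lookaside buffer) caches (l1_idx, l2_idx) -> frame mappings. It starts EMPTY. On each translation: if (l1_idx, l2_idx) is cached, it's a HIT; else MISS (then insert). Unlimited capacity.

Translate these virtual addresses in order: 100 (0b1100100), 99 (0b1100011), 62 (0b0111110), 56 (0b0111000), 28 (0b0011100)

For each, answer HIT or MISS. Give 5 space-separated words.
Answer: MISS HIT MISS HIT MISS

Derivation:
vaddr=100: (3,0) not in TLB -> MISS, insert
vaddr=99: (3,0) in TLB -> HIT
vaddr=62: (1,3) not in TLB -> MISS, insert
vaddr=56: (1,3) in TLB -> HIT
vaddr=28: (0,3) not in TLB -> MISS, insert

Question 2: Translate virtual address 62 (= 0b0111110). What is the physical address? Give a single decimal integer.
vaddr = 62 = 0b0111110
Split: l1_idx=1, l2_idx=3, offset=6
L1[1] = 1
L2[1][3] = 25
paddr = 25 * 8 + 6 = 206

Answer: 206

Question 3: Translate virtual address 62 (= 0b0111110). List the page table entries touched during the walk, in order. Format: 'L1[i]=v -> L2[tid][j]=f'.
vaddr = 62 = 0b0111110
Split: l1_idx=1, l2_idx=3, offset=6

Answer: L1[1]=1 -> L2[1][3]=25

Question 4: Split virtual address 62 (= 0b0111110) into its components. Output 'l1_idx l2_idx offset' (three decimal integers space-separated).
Answer: 1 3 6

Derivation:
vaddr = 62 = 0b0111110
  top 2 bits -> l1_idx = 1
  next 2 bits -> l2_idx = 3
  bottom 3 bits -> offset = 6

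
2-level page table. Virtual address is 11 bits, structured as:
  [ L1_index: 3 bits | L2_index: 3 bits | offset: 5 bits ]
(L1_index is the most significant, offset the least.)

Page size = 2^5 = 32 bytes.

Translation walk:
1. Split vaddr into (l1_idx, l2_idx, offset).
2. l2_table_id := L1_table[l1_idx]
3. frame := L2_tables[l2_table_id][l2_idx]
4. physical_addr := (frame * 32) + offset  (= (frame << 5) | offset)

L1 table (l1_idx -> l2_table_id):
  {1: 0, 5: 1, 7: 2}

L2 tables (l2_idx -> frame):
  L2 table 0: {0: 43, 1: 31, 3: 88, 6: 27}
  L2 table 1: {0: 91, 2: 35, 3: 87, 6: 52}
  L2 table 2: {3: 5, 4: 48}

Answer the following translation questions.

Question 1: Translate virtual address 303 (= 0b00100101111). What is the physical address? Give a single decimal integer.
Answer: 1007

Derivation:
vaddr = 303 = 0b00100101111
Split: l1_idx=1, l2_idx=1, offset=15
L1[1] = 0
L2[0][1] = 31
paddr = 31 * 32 + 15 = 1007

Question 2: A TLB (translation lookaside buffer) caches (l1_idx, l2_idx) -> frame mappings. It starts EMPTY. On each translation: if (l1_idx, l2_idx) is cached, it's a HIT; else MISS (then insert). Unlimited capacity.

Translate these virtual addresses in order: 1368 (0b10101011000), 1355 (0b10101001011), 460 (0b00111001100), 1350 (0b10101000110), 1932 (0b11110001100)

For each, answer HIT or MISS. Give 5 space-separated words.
vaddr=1368: (5,2) not in TLB -> MISS, insert
vaddr=1355: (5,2) in TLB -> HIT
vaddr=460: (1,6) not in TLB -> MISS, insert
vaddr=1350: (5,2) in TLB -> HIT
vaddr=1932: (7,4) not in TLB -> MISS, insert

Answer: MISS HIT MISS HIT MISS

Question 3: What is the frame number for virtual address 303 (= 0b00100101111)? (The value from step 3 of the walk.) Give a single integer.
vaddr = 303: l1_idx=1, l2_idx=1
L1[1] = 0; L2[0][1] = 31

Answer: 31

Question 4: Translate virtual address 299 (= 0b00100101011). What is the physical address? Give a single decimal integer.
Answer: 1003

Derivation:
vaddr = 299 = 0b00100101011
Split: l1_idx=1, l2_idx=1, offset=11
L1[1] = 0
L2[0][1] = 31
paddr = 31 * 32 + 11 = 1003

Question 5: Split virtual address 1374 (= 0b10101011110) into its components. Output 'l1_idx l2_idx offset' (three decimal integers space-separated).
Answer: 5 2 30

Derivation:
vaddr = 1374 = 0b10101011110
  top 3 bits -> l1_idx = 5
  next 3 bits -> l2_idx = 2
  bottom 5 bits -> offset = 30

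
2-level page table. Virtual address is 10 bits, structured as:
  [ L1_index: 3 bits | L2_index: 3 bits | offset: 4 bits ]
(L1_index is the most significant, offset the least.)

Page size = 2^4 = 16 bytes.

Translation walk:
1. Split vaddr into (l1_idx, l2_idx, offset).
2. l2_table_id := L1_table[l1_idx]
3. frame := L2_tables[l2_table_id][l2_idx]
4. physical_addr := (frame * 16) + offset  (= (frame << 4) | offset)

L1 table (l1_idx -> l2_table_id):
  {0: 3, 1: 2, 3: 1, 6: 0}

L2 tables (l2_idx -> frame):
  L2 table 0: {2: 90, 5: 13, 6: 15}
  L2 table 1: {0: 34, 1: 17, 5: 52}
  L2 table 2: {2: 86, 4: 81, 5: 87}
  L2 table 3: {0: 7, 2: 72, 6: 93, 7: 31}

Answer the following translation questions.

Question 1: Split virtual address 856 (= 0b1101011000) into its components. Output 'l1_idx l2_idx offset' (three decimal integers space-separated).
Answer: 6 5 8

Derivation:
vaddr = 856 = 0b1101011000
  top 3 bits -> l1_idx = 6
  next 3 bits -> l2_idx = 5
  bottom 4 bits -> offset = 8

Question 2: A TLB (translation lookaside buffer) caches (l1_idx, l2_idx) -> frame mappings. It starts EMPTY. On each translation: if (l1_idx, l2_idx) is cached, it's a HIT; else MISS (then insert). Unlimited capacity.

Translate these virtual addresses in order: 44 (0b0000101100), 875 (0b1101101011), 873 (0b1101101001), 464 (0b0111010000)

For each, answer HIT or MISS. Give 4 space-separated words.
vaddr=44: (0,2) not in TLB -> MISS, insert
vaddr=875: (6,6) not in TLB -> MISS, insert
vaddr=873: (6,6) in TLB -> HIT
vaddr=464: (3,5) not in TLB -> MISS, insert

Answer: MISS MISS HIT MISS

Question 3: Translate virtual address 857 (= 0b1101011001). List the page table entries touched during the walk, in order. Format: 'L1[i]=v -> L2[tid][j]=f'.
Answer: L1[6]=0 -> L2[0][5]=13

Derivation:
vaddr = 857 = 0b1101011001
Split: l1_idx=6, l2_idx=5, offset=9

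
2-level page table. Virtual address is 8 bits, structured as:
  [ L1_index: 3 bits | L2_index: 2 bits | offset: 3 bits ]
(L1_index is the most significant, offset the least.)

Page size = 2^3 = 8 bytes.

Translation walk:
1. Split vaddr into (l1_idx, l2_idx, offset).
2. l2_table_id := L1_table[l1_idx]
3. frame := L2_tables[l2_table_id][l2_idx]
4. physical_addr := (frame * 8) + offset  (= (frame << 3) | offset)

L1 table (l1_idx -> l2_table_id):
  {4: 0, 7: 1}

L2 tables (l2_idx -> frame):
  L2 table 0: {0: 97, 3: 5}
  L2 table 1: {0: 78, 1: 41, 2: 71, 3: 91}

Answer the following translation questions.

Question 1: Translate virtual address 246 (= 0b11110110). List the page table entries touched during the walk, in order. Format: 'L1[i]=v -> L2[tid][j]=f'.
vaddr = 246 = 0b11110110
Split: l1_idx=7, l2_idx=2, offset=6

Answer: L1[7]=1 -> L2[1][2]=71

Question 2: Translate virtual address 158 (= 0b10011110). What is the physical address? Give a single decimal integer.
Answer: 46

Derivation:
vaddr = 158 = 0b10011110
Split: l1_idx=4, l2_idx=3, offset=6
L1[4] = 0
L2[0][3] = 5
paddr = 5 * 8 + 6 = 46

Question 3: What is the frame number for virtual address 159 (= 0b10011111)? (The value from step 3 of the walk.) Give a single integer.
vaddr = 159: l1_idx=4, l2_idx=3
L1[4] = 0; L2[0][3] = 5

Answer: 5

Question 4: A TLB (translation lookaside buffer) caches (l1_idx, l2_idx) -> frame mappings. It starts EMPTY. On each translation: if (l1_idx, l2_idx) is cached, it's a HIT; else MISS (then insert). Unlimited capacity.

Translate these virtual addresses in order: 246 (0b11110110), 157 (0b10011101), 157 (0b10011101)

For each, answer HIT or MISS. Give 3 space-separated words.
vaddr=246: (7,2) not in TLB -> MISS, insert
vaddr=157: (4,3) not in TLB -> MISS, insert
vaddr=157: (4,3) in TLB -> HIT

Answer: MISS MISS HIT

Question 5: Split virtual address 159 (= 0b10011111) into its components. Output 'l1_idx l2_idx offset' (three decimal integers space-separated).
Answer: 4 3 7

Derivation:
vaddr = 159 = 0b10011111
  top 3 bits -> l1_idx = 4
  next 2 bits -> l2_idx = 3
  bottom 3 bits -> offset = 7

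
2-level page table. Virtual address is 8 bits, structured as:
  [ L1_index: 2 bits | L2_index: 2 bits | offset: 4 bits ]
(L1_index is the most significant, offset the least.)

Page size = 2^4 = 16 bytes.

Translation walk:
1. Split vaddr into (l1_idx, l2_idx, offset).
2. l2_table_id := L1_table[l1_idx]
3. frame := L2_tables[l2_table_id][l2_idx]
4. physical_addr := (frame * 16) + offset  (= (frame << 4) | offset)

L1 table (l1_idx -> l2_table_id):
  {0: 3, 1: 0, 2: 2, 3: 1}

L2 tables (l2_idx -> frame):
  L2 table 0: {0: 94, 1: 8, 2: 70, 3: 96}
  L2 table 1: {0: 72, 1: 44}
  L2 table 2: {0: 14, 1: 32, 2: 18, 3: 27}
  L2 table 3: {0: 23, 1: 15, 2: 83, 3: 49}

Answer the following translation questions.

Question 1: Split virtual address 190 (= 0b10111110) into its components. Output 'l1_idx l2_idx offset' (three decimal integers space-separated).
Answer: 2 3 14

Derivation:
vaddr = 190 = 0b10111110
  top 2 bits -> l1_idx = 2
  next 2 bits -> l2_idx = 3
  bottom 4 bits -> offset = 14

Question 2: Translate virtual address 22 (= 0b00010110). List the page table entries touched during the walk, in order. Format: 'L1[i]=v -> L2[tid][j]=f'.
Answer: L1[0]=3 -> L2[3][1]=15

Derivation:
vaddr = 22 = 0b00010110
Split: l1_idx=0, l2_idx=1, offset=6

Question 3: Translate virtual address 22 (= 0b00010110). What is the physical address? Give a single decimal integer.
Answer: 246

Derivation:
vaddr = 22 = 0b00010110
Split: l1_idx=0, l2_idx=1, offset=6
L1[0] = 3
L2[3][1] = 15
paddr = 15 * 16 + 6 = 246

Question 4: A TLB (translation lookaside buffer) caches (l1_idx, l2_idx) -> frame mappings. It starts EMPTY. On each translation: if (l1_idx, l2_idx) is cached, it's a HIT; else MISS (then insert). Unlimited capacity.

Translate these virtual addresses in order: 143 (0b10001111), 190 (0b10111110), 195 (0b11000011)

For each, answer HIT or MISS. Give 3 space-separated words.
Answer: MISS MISS MISS

Derivation:
vaddr=143: (2,0) not in TLB -> MISS, insert
vaddr=190: (2,3) not in TLB -> MISS, insert
vaddr=195: (3,0) not in TLB -> MISS, insert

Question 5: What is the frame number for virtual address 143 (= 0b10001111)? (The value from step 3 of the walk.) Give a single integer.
vaddr = 143: l1_idx=2, l2_idx=0
L1[2] = 2; L2[2][0] = 14

Answer: 14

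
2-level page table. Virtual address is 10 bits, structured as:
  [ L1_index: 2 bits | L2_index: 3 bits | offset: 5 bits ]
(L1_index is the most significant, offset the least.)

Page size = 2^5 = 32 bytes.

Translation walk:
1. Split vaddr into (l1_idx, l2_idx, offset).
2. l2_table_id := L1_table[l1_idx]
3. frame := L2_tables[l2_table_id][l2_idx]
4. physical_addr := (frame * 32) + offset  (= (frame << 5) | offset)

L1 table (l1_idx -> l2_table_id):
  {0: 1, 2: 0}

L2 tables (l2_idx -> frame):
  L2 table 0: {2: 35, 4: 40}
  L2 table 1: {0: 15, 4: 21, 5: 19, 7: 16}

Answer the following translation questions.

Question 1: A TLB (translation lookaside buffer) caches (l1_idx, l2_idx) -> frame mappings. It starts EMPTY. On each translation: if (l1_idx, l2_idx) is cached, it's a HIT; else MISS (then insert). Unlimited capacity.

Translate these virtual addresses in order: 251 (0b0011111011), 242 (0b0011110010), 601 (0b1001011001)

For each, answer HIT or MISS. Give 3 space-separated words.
Answer: MISS HIT MISS

Derivation:
vaddr=251: (0,7) not in TLB -> MISS, insert
vaddr=242: (0,7) in TLB -> HIT
vaddr=601: (2,2) not in TLB -> MISS, insert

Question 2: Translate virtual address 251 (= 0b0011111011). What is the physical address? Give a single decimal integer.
Answer: 539

Derivation:
vaddr = 251 = 0b0011111011
Split: l1_idx=0, l2_idx=7, offset=27
L1[0] = 1
L2[1][7] = 16
paddr = 16 * 32 + 27 = 539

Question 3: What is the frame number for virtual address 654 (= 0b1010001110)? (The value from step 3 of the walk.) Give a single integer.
vaddr = 654: l1_idx=2, l2_idx=4
L1[2] = 0; L2[0][4] = 40

Answer: 40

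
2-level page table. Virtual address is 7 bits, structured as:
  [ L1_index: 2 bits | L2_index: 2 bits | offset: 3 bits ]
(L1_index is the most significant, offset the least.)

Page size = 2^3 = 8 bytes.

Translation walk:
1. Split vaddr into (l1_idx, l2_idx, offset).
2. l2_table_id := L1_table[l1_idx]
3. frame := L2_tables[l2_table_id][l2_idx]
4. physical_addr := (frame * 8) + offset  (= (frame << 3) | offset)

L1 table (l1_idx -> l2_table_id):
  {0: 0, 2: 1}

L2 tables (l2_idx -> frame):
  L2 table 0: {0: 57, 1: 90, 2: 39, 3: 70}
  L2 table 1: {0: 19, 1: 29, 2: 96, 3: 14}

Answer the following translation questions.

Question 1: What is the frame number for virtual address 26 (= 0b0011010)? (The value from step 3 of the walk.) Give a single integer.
Answer: 70

Derivation:
vaddr = 26: l1_idx=0, l2_idx=3
L1[0] = 0; L2[0][3] = 70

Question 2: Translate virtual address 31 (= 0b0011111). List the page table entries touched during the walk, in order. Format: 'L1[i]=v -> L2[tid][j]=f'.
vaddr = 31 = 0b0011111
Split: l1_idx=0, l2_idx=3, offset=7

Answer: L1[0]=0 -> L2[0][3]=70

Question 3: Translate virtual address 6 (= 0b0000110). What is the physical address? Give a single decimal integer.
Answer: 462

Derivation:
vaddr = 6 = 0b0000110
Split: l1_idx=0, l2_idx=0, offset=6
L1[0] = 0
L2[0][0] = 57
paddr = 57 * 8 + 6 = 462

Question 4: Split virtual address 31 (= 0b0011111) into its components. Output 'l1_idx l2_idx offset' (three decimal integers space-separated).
vaddr = 31 = 0b0011111
  top 2 bits -> l1_idx = 0
  next 2 bits -> l2_idx = 3
  bottom 3 bits -> offset = 7

Answer: 0 3 7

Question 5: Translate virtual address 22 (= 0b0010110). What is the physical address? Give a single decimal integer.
vaddr = 22 = 0b0010110
Split: l1_idx=0, l2_idx=2, offset=6
L1[0] = 0
L2[0][2] = 39
paddr = 39 * 8 + 6 = 318

Answer: 318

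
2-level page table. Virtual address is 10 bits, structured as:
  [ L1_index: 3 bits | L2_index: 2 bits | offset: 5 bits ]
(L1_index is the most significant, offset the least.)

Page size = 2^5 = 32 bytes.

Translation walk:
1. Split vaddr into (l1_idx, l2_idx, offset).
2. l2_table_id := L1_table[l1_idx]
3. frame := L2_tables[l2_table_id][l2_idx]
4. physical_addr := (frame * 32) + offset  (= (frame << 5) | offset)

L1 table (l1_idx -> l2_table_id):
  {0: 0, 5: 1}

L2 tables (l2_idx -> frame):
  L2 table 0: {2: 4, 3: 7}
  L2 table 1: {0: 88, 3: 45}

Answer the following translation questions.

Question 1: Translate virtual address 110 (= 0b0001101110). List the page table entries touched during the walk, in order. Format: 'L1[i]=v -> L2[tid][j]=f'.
vaddr = 110 = 0b0001101110
Split: l1_idx=0, l2_idx=3, offset=14

Answer: L1[0]=0 -> L2[0][3]=7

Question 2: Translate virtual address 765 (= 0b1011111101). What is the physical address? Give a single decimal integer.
vaddr = 765 = 0b1011111101
Split: l1_idx=5, l2_idx=3, offset=29
L1[5] = 1
L2[1][3] = 45
paddr = 45 * 32 + 29 = 1469

Answer: 1469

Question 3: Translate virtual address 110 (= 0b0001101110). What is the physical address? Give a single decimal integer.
Answer: 238

Derivation:
vaddr = 110 = 0b0001101110
Split: l1_idx=0, l2_idx=3, offset=14
L1[0] = 0
L2[0][3] = 7
paddr = 7 * 32 + 14 = 238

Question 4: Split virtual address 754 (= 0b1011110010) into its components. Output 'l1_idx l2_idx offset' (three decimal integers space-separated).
Answer: 5 3 18

Derivation:
vaddr = 754 = 0b1011110010
  top 3 bits -> l1_idx = 5
  next 2 bits -> l2_idx = 3
  bottom 5 bits -> offset = 18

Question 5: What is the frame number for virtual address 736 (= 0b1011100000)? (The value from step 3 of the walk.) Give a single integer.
vaddr = 736: l1_idx=5, l2_idx=3
L1[5] = 1; L2[1][3] = 45

Answer: 45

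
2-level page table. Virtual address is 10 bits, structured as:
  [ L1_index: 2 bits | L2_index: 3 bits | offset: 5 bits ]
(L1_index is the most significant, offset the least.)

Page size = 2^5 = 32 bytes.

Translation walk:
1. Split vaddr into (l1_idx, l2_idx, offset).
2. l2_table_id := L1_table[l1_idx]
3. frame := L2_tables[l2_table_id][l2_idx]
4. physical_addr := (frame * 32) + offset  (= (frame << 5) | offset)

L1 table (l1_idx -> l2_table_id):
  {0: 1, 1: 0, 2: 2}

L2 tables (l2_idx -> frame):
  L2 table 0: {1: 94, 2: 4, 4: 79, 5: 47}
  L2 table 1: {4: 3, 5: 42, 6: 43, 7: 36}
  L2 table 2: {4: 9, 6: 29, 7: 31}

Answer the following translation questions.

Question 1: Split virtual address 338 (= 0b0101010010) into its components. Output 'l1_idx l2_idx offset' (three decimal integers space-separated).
Answer: 1 2 18

Derivation:
vaddr = 338 = 0b0101010010
  top 2 bits -> l1_idx = 1
  next 3 bits -> l2_idx = 2
  bottom 5 bits -> offset = 18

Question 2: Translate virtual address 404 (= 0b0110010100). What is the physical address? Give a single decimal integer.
vaddr = 404 = 0b0110010100
Split: l1_idx=1, l2_idx=4, offset=20
L1[1] = 0
L2[0][4] = 79
paddr = 79 * 32 + 20 = 2548

Answer: 2548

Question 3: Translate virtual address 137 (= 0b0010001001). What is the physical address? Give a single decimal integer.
Answer: 105

Derivation:
vaddr = 137 = 0b0010001001
Split: l1_idx=0, l2_idx=4, offset=9
L1[0] = 1
L2[1][4] = 3
paddr = 3 * 32 + 9 = 105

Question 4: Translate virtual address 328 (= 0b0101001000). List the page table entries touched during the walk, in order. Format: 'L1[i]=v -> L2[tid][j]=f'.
Answer: L1[1]=0 -> L2[0][2]=4

Derivation:
vaddr = 328 = 0b0101001000
Split: l1_idx=1, l2_idx=2, offset=8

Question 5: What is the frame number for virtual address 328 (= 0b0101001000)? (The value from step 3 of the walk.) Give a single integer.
Answer: 4

Derivation:
vaddr = 328: l1_idx=1, l2_idx=2
L1[1] = 0; L2[0][2] = 4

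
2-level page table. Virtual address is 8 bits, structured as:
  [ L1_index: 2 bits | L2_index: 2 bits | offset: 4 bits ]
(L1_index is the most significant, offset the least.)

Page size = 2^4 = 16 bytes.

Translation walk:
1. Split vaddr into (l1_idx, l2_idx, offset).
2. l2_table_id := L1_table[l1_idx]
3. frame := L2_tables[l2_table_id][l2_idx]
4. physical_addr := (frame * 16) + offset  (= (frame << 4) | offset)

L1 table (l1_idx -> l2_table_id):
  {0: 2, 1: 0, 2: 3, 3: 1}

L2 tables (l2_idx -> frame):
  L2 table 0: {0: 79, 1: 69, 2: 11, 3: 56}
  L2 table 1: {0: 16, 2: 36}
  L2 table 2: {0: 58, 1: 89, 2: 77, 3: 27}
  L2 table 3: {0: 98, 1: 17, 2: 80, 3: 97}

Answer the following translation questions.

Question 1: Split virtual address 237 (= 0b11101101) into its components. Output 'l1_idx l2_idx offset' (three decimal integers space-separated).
Answer: 3 2 13

Derivation:
vaddr = 237 = 0b11101101
  top 2 bits -> l1_idx = 3
  next 2 bits -> l2_idx = 2
  bottom 4 bits -> offset = 13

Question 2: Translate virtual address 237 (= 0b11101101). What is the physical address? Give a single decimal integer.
Answer: 589

Derivation:
vaddr = 237 = 0b11101101
Split: l1_idx=3, l2_idx=2, offset=13
L1[3] = 1
L2[1][2] = 36
paddr = 36 * 16 + 13 = 589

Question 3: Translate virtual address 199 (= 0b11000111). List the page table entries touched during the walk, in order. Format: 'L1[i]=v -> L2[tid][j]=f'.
Answer: L1[3]=1 -> L2[1][0]=16

Derivation:
vaddr = 199 = 0b11000111
Split: l1_idx=3, l2_idx=0, offset=7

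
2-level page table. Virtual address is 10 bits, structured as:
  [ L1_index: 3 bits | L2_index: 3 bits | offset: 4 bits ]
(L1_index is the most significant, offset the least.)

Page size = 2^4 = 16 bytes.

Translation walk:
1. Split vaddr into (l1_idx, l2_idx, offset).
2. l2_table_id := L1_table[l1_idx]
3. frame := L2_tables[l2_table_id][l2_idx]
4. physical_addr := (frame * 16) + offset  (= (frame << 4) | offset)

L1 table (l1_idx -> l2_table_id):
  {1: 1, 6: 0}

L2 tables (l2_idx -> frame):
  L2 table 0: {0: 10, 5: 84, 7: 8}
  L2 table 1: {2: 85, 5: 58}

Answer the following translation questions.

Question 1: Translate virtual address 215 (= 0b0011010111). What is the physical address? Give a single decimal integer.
vaddr = 215 = 0b0011010111
Split: l1_idx=1, l2_idx=5, offset=7
L1[1] = 1
L2[1][5] = 58
paddr = 58 * 16 + 7 = 935

Answer: 935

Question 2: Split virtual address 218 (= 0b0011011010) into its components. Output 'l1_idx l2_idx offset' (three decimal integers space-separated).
vaddr = 218 = 0b0011011010
  top 3 bits -> l1_idx = 1
  next 3 bits -> l2_idx = 5
  bottom 4 bits -> offset = 10

Answer: 1 5 10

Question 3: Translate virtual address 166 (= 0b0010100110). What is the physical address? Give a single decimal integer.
vaddr = 166 = 0b0010100110
Split: l1_idx=1, l2_idx=2, offset=6
L1[1] = 1
L2[1][2] = 85
paddr = 85 * 16 + 6 = 1366

Answer: 1366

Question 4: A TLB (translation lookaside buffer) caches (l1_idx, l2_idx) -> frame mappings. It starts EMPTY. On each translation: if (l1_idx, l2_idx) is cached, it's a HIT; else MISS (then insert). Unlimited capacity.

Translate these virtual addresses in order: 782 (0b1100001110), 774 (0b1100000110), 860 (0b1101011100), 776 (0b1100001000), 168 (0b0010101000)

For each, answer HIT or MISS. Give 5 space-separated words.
vaddr=782: (6,0) not in TLB -> MISS, insert
vaddr=774: (6,0) in TLB -> HIT
vaddr=860: (6,5) not in TLB -> MISS, insert
vaddr=776: (6,0) in TLB -> HIT
vaddr=168: (1,2) not in TLB -> MISS, insert

Answer: MISS HIT MISS HIT MISS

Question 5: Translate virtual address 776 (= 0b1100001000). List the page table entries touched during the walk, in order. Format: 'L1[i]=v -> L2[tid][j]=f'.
Answer: L1[6]=0 -> L2[0][0]=10

Derivation:
vaddr = 776 = 0b1100001000
Split: l1_idx=6, l2_idx=0, offset=8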